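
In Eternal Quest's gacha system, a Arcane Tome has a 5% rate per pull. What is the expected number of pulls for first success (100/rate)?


Expected pulls for a geometric distribution = 1/p = 100 / rate%
= 100 / 5
= 20.0

20.0 pulls


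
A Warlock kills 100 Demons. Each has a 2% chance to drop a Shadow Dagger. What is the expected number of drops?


Expected drops = kills * (drop_rate / 100)
= 100 * (2 / 100)
= 100 * 0.02
= 2.0

2.0 drops


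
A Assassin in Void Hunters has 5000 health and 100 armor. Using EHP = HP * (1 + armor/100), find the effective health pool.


EHP = 5000 * (1 + 100/100)
= 5000 * (1 + 1.0)
= 5000 * 2.0
= 10000.0

10000.0 EHP


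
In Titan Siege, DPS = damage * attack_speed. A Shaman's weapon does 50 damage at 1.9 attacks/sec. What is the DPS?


DPS = damage * attack_speed
= 50 * 1.9
= 95.0

95.0 DPS


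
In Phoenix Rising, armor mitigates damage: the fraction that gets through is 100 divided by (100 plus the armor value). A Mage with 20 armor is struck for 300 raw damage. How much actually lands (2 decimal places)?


actual = 300 * 100 / (100 + 20)
= 300 * 100 / 120
= 30000 / 120
= 250.00

250.00 damage


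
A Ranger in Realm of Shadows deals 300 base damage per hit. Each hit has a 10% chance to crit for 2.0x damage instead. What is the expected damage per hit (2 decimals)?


E[dmg] = base * (1 + crit_chance * (crit_mult - 1))
cc as decimal = 10/100 = 0.1
cm - 1 = 2.0 - 1 = 1.0
Bonus factor = 0.1 * 1.0 = 0.1
Total multiplier = 1 + 0.1 = 1.1
Expected damage = 300 * 1.1 = 330.00

330.00 damage


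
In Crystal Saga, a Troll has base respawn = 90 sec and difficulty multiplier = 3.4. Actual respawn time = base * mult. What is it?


Respawn time = base * multiplier
= 90 * 3.4
= 306.0 seconds

306.0 seconds


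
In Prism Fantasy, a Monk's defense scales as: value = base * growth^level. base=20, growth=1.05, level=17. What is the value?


value = base * growth^level
= 20 * 1.05^17
= 20 * 2.292018
= 45.84

45.84 defense


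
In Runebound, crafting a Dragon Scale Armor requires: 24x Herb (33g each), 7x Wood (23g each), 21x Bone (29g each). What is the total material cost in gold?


Cost breakdown:
  Herb: 24 * 33 = 792
  Wood: 7 * 23 = 161
  Bone: 21 * 29 = 609
Total = 792 + 161 + 609 = 1562

1562 gold


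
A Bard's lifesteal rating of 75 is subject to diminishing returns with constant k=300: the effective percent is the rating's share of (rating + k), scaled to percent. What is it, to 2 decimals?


effective% = rating / (rating + k) * 100
= 75 / (75 + 300) * 100
= 75 / 375 * 100
= 0.2 * 100
= 20.00%

20.00%


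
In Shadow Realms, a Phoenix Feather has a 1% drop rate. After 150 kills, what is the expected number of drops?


Expected drops = kills * (drop_rate / 100)
= 150 * (1 / 100)
= 150 * 0.01
= 1.5

1.5 drops


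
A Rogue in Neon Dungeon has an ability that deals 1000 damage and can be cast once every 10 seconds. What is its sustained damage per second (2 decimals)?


DPS = damage / cooldown
= 1000 / 10
= 100.00

100.00 DPS


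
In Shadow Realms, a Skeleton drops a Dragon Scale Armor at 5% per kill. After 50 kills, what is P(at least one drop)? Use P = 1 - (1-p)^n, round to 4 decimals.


P(at least one) = 1 - P(none) = 1 - (1-p)^n
p = 5/100 = 0.05
1 - p = 0.95
(1 - p)^50 = 0.95^50 = 0.076945
P(at least one) = 1 - 0.076945 = 0.9231

0.9231


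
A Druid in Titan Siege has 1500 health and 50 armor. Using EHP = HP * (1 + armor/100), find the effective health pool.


EHP = 1500 * (1 + 50/100)
= 1500 * (1 + 0.5)
= 1500 * 1.5
= 2250.0

2250.0 EHP


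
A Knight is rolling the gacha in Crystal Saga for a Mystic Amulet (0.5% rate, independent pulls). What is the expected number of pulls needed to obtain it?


Expected pulls for a geometric distribution = 1/p = 100 / rate%
= 100 / 0.5
= 200.0

200.0 pulls


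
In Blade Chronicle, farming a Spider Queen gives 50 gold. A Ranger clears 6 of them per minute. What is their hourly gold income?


Gold per minute = 50 * 6 = 300
Gold per hour = 300 * 60 = 18000

18000 gold/hour


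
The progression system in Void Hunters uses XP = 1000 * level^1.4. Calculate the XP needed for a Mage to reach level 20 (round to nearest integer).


XP = 1000 * level^1.4
Substitute level = 20:
XP = 1000 * 20^1.4
= 1000 * 66.2891
= 66289

66289 XP


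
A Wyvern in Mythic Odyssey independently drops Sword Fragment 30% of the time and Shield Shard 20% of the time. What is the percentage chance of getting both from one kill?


For independent events, P(both) = P(A) * P(B)
= 30% * 20%
= 600 / 100 %
= 6.0%

6.0%


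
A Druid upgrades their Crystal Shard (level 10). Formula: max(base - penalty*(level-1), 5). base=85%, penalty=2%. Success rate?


raw_rate = 85 - 2 * (10 - 1)
= 85 - 2 * 9
= 85 - 18
= 67
Apply floor: max(67, 5) = 67%

67%


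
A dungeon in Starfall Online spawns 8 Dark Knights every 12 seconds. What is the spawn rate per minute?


Spawns per minute = count * (60 / interval)
= 8 * (60 / 12)
= 8 * 5.0
= 40.0

40.0 per minute


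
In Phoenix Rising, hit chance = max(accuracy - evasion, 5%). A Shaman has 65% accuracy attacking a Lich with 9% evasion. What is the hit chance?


accuracy - evasion = 65 - 9 = 56
Apply floor: max(56, 5) = 56
Hit chance = 56%

56%


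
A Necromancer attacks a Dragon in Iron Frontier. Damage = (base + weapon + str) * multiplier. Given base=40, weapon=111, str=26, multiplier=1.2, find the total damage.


Sum base + weapon + str = 40 + 111 + 26 = 177
Multiply by 1.2:
177 * 1.2 = 212.4

212.4 damage


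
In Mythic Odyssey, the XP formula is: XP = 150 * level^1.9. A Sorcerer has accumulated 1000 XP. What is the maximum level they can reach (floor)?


XP = 150 * level^1.9, so level = (XP / 150)^(1/1.9)
= (1000 / 150)^(1/1.9)
= 6.6667^0.5263
= 2.7142
Floor: level = 2

level 2


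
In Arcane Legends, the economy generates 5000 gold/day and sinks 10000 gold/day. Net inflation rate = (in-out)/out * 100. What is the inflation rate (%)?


Net gold = 5000 - 10000 = -5000
Inflation rate = net / sunk * 100 = -5000 / 10000 * 100
= -0.5 * 100
= -50.00%

-50.00%


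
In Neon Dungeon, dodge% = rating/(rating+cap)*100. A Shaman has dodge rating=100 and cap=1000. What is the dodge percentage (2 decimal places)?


dodge% = 100 / (100 + 1000) * 100
= 100 / 1100 * 100
= 0.090909 * 100
= 9.09%

9.09%


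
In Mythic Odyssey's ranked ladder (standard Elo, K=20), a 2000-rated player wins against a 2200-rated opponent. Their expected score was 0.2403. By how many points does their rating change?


Elo update: delta = K * (S - Ea), where S = 1 (wins)
S - Ea = 1 - 0.2403 = 0.7597
Rating change = 20 * 0.7597
= 15.19

15.19 rating points


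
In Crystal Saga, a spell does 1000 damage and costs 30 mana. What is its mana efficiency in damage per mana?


Efficiency = damage / mana
= 1000 / 30
= 33.33

33.33 dmg/mana


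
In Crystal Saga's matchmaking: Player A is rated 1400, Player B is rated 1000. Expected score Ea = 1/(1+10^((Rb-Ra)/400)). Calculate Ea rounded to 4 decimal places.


Elo expected score: Ea = 1/(1 + 10^((Rb-Ra)/400))
Rb - Ra = 1000 - 1400 = -400
(Rb-Ra)/400 = -400/400 = -1.0
10^-1.0 = 0.1
Ea = 1/(1 + 0.1) = 1/1.1 = 0.9091

0.9091


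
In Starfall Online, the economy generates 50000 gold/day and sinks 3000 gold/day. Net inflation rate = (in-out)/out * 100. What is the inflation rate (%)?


Net gold = 50000 - 3000 = 47000
Inflation rate = net / sunk * 100 = 47000 / 3000 * 100
= 15.666667 * 100
= 1566.67%

1566.67%


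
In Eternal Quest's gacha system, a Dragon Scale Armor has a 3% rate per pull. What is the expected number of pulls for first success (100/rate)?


Expected pulls for a geometric distribution = 1/p = 100 / rate%
= 100 / 3
= 33.33

33.33 pulls


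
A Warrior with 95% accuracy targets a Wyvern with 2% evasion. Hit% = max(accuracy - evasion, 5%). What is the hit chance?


accuracy - evasion = 95 - 2 = 93
Apply floor: max(93, 5) = 93
Hit chance = 93%

93%


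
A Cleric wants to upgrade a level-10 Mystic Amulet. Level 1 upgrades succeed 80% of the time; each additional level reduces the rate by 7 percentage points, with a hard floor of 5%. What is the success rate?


raw_rate = 80 - 7 * (10 - 1)
= 80 - 7 * 9
= 80 - 63
= 17
Apply floor: max(17, 5) = 17%

17%


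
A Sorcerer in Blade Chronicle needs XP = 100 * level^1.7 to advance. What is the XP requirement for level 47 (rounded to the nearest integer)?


XP = 100 * level^1.7
Substitute level = 47:
XP = 100 * 47^1.7
= 100 * 695.9313
= 69593

69593 XP


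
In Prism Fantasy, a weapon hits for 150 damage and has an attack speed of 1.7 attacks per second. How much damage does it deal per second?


DPS = damage * attack_speed
= 150 * 1.7
= 255.0

255.0 DPS


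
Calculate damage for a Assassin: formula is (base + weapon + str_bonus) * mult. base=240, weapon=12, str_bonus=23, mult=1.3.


Sum base + weapon + str = 240 + 12 + 23 = 275
Multiply by 1.3:
275 * 1.3 = 357.5

357.5 damage


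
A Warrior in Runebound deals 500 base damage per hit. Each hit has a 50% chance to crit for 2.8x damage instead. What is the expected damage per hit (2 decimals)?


E[dmg] = base * (1 + crit_chance * (crit_mult - 1))
cc as decimal = 50/100 = 0.5
cm - 1 = 2.8 - 1 = 1.8
Bonus factor = 0.5 * 1.8 = 0.9
Total multiplier = 1 + 0.9 = 1.9
Expected damage = 500 * 1.9 = 950.00

950.00 damage


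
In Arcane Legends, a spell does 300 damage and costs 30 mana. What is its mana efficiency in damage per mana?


Efficiency = damage / mana
= 300 / 30
= 10.00

10.00 dmg/mana


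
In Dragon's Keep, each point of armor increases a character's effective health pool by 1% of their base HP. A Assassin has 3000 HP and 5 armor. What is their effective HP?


EHP = 3000 * (1 + 5/100)
= 3000 * (1 + 0.05)
= 3000 * 1.05
= 3150.0

3150.0 EHP


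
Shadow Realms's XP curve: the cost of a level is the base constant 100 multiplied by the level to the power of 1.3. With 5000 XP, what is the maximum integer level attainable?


XP = 100 * level^1.3, so level = (XP / 100)^(1/1.3)
= (5000 / 100)^(1/1.3)
= 50.0^0.7692
= 20.2722
Floor: level = 20

level 20


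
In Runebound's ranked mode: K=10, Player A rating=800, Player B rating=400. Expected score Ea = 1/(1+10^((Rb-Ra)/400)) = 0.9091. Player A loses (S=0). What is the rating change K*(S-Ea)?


Elo update: delta = K * (S - Ea), where S = 0 (loses)
S - Ea = 0 - 0.9091 = -0.9091
Rating change = 10 * -0.9091
= -9.09

-9.09 rating points


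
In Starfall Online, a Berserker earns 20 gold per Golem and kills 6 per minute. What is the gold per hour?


Gold per minute = 20 * 6 = 120
Gold per hour = 120 * 60 = 7200

7200 gold/hour


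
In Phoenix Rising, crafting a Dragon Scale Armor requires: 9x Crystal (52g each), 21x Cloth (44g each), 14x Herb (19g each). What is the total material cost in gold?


Cost breakdown:
  Crystal: 9 * 52 = 468
  Cloth: 21 * 44 = 924
  Herb: 14 * 19 = 266
Total = 468 + 924 + 266 = 1658

1658 gold


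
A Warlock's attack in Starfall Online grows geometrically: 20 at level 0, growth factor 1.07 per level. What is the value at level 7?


value = base * growth^level
= 20 * 1.07^7
= 20 * 1.605781
= 32.12

32.12 attack


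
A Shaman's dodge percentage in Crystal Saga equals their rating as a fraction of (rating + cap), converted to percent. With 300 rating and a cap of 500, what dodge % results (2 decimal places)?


dodge% = 300 / (300 + 500) * 100
= 300 / 800 * 100
= 0.375 * 100
= 37.50%

37.50%


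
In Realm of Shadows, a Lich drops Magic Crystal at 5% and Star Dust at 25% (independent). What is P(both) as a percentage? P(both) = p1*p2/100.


For independent events, P(both) = P(A) * P(B)
= 5% * 25%
= 125 / 100 %
= 1.25%

1.25%


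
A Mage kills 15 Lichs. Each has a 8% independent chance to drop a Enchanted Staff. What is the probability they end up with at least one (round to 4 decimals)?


P(at least one) = 1 - P(none) = 1 - (1-p)^n
p = 8/100 = 0.08
1 - p = 0.92
(1 - p)^15 = 0.92^15 = 0.286297
P(at least one) = 1 - 0.286297 = 0.7137

0.7137


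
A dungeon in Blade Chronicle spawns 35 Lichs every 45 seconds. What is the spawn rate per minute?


Spawns per minute = count * (60 / interval)
= 35 * (60 / 45)
= 35 * 1.3333
= 46.67

46.67 per minute


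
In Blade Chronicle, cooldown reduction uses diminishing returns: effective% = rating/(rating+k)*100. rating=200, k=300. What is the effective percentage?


effective% = rating / (rating + k) * 100
= 200 / (200 + 300) * 100
= 200 / 500 * 100
= 0.4 * 100
= 40.00%

40.00%


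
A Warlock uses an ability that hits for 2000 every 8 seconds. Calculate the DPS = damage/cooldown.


DPS = damage / cooldown
= 2000 / 8
= 250.00

250.00 DPS


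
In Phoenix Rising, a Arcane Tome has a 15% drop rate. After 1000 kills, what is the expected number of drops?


Expected drops = kills * (drop_rate / 100)
= 1000 * (15 / 100)
= 1000 * 0.15
= 150.0

150.0 drops


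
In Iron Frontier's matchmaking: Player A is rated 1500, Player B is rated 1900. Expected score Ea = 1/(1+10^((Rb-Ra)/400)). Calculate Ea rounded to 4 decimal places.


Elo expected score: Ea = 1/(1 + 10^((Rb-Ra)/400))
Rb - Ra = 1900 - 1500 = 400
(Rb-Ra)/400 = 400/400 = 1.0
10^1.0 = 10.0
Ea = 1/(1 + 10.0) = 1/11.0 = 0.0909

0.0909


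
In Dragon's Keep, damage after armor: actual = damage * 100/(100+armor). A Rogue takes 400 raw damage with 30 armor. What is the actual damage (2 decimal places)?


actual = 400 * 100 / (100 + 30)
= 400 * 100 / 130
= 40000 / 130
= 307.69

307.69 damage


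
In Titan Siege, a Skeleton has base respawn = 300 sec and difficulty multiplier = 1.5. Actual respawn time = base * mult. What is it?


Respawn time = base * multiplier
= 300 * 1.5
= 450.0 seconds

450.0 seconds


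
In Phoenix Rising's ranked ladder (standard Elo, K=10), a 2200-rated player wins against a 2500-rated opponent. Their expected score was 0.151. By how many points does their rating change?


Elo update: delta = K * (S - Ea), where S = 1 (wins)
S - Ea = 1 - 0.151 = 0.849
Rating change = 10 * 0.849
= 8.49

8.49 rating points


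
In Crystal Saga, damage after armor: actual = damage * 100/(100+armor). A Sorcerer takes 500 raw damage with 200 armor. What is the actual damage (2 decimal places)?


actual = 500 * 100 / (100 + 200)
= 500 * 100 / 300
= 50000 / 300
= 166.67

166.67 damage


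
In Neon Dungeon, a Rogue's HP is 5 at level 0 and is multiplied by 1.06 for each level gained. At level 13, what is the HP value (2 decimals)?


value = base * growth^level
= 5 * 1.06^13
= 5 * 2.132928
= 10.66

10.66 HP


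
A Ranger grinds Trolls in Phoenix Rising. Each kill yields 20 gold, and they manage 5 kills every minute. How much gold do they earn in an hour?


Gold per minute = 20 * 5 = 100
Gold per hour = 100 * 60 = 6000

6000 gold/hour


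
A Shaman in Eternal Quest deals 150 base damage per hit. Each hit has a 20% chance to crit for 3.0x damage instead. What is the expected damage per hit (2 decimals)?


E[dmg] = base * (1 + crit_chance * (crit_mult - 1))
cc as decimal = 20/100 = 0.2
cm - 1 = 3.0 - 1 = 2.0
Bonus factor = 0.2 * 2.0 = 0.4
Total multiplier = 1 + 0.4 = 1.4
Expected damage = 150 * 1.4 = 210.00

210.00 damage


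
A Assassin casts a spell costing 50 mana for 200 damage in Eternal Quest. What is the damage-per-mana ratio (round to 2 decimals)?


Efficiency = damage / mana
= 200 / 50
= 4.00

4.00 dmg/mana


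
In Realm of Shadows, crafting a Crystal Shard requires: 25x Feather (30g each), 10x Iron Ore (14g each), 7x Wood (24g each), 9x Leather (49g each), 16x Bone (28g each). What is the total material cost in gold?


Cost breakdown:
  Feather: 25 * 30 = 750
  Iron Ore: 10 * 14 = 140
  Wood: 7 * 24 = 168
  Leather: 9 * 49 = 441
  Bone: 16 * 28 = 448
Total = 750 + 140 + 168 + 441 + 448 = 1947

1947 gold


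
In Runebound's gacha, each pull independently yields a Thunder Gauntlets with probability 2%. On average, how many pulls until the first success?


Expected pulls for a geometric distribution = 1/p = 100 / rate%
= 100 / 2
= 50.0

50.0 pulls


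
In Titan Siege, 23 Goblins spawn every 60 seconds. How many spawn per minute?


Spawns per minute = count * (60 / interval)
= 23 * (60 / 60)
= 23 * 1.0
= 23.0

23.0 per minute


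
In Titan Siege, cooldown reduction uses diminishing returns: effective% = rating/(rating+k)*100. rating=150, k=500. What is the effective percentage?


effective% = rating / (rating + k) * 100
= 150 / (150 + 500) * 100
= 150 / 650 * 100
= 0.230769 * 100
= 23.08%

23.08%


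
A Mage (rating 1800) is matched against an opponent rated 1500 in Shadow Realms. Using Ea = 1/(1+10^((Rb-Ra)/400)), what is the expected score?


Elo expected score: Ea = 1/(1 + 10^((Rb-Ra)/400))
Rb - Ra = 1500 - 1800 = -300
(Rb-Ra)/400 = -300/400 = -0.75
10^-0.75 = 0.177828
Ea = 1/(1 + 0.177828) = 1/1.177828 = 0.8490

0.8490


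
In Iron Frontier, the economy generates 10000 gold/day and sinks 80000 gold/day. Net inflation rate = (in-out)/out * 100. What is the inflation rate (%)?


Net gold = 10000 - 80000 = -70000
Inflation rate = net / sunk * 100 = -70000 / 80000 * 100
= -0.875 * 100
= -87.50%

-87.50%


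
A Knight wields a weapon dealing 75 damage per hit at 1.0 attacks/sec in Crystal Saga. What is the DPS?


DPS = damage * attack_speed
= 75 * 1.0
= 75.0

75.0 DPS


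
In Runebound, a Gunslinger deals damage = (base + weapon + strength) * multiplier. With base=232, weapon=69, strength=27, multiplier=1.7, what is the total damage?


Sum base + weapon + str = 232 + 69 + 27 = 328
Multiply by 1.7:
328 * 1.7 = 557.6

557.6 damage


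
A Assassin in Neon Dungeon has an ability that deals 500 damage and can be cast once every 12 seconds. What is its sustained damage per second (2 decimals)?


DPS = damage / cooldown
= 500 / 12
= 41.67

41.67 DPS


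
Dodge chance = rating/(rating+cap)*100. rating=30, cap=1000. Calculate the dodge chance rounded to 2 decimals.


dodge% = 30 / (30 + 1000) * 100
= 30 / 1030 * 100
= 0.029126 * 100
= 2.91%

2.91%


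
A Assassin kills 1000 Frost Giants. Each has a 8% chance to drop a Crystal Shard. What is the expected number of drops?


Expected drops = kills * (drop_rate / 100)
= 1000 * (8 / 100)
= 1000 * 0.08
= 80.0

80.0 drops


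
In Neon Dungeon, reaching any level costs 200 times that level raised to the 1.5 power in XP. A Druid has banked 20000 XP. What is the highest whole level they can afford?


XP = 200 * level^1.5, so level = (XP / 200)^(1/1.5)
= (20000 / 200)^(1/1.5)
= 100.0^0.6667
= 21.5443
Floor: level = 21

level 21


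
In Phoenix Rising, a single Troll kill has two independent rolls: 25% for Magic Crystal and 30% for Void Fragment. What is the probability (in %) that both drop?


For independent events, P(both) = P(A) * P(B)
= 25% * 30%
= 750 / 100 %
= 7.5%

7.5%


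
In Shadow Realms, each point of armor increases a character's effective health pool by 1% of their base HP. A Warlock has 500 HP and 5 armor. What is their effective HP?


EHP = 500 * (1 + 5/100)
= 500 * (1 + 0.05)
= 500 * 1.05
= 525.0

525.0 EHP


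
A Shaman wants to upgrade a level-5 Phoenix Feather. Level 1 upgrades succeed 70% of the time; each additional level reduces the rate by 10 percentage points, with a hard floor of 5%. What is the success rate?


raw_rate = 70 - 10 * (5 - 1)
= 70 - 10 * 4
= 70 - 40
= 30
Apply floor: max(30, 5) = 30%

30%


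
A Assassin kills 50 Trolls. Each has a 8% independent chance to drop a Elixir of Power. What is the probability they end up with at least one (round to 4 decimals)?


P(at least one) = 1 - P(none) = 1 - (1-p)^n
p = 8/100 = 0.08
1 - p = 0.92
(1 - p)^50 = 0.92^50 = 0.015466
P(at least one) = 1 - 0.015466 = 0.9845

0.9845


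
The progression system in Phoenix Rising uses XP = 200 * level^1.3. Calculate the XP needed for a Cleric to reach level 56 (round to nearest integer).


XP = 200 * level^1.3
Substitute level = 56:
XP = 200 * 56^1.3
= 200 * 187.346
= 37469

37469 XP


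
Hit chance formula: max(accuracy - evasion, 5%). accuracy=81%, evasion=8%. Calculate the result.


accuracy - evasion = 81 - 8 = 73
Apply floor: max(73, 5) = 73
Hit chance = 73%

73%


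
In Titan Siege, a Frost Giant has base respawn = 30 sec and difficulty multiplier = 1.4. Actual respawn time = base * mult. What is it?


Respawn time = base * multiplier
= 30 * 1.4
= 42.0 seconds

42.0 seconds


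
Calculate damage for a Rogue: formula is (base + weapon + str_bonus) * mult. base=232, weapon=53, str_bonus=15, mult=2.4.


Sum base + weapon + str = 232 + 53 + 15 = 300
Multiply by 2.4:
300 * 2.4 = 720.0

720.0 damage


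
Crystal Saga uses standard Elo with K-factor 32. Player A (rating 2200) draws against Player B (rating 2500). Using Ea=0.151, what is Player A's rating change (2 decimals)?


Elo update: delta = K * (S - Ea), where S = 0.5 (draws)
S - Ea = 0.5 - 0.151 = 0.349
Rating change = 32 * 0.349
= 11.17

11.17 rating points


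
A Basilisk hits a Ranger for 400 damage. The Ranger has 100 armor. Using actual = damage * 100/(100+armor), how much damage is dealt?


actual = 400 * 100 / (100 + 100)
= 400 * 100 / 200
= 40000 / 200
= 200.00

200.00 damage


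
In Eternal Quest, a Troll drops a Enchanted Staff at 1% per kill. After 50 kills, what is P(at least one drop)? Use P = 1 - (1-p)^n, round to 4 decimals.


P(at least one) = 1 - P(none) = 1 - (1-p)^n
p = 1/100 = 0.01
1 - p = 0.99
(1 - p)^50 = 0.99^50 = 0.605006
P(at least one) = 1 - 0.605006 = 0.3950

0.3950


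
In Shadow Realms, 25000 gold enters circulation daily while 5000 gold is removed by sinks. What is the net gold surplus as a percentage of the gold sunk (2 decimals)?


Net gold = 25000 - 5000 = 20000
Inflation rate = net / sunk * 100 = 20000 / 5000 * 100
= 4.0 * 100
= 400.00%

400.00%


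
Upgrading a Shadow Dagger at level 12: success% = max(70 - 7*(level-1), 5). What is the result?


raw_rate = 70 - 7 * (12 - 1)
= 70 - 7 * 11
= 70 - 77
= -7
Apply floor: max(-7, 5) = 5%

5%


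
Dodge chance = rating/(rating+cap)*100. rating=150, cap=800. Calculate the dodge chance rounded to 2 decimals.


dodge% = 150 / (150 + 800) * 100
= 150 / 950 * 100
= 0.157895 * 100
= 15.79%

15.79%


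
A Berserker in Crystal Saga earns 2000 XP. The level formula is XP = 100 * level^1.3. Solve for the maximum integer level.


XP = 100 * level^1.3, so level = (XP / 100)^(1/1.3)
= (2000 / 100)^(1/1.3)
= 20.0^0.7692
= 10.0183
Floor: level = 10

level 10


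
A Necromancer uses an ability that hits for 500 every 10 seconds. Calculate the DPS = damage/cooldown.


DPS = damage / cooldown
= 500 / 10
= 50.00

50.00 DPS


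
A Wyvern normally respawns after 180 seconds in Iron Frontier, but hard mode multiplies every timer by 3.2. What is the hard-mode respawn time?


Respawn time = base * multiplier
= 180 * 3.2
= 576.0 seconds

576.0 seconds


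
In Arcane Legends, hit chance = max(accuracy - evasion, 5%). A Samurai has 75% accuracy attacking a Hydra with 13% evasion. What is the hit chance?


accuracy - evasion = 75 - 13 = 62
Apply floor: max(62, 5) = 62
Hit chance = 62%

62%


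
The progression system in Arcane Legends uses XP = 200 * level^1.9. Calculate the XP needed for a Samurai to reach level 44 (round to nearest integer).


XP = 200 * level^1.9
Substitute level = 44:
XP = 200 * 44^1.9
= 200 * 1326.0506
= 265210

265210 XP


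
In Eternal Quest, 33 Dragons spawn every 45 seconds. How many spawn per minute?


Spawns per minute = count * (60 / interval)
= 33 * (60 / 45)
= 33 * 1.3333
= 44.0

44.0 per minute


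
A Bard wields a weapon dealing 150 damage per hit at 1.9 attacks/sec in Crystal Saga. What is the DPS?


DPS = damage * attack_speed
= 150 * 1.9
= 285.0

285.0 DPS


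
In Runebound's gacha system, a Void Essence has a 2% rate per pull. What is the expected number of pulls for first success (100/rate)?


Expected pulls for a geometric distribution = 1/p = 100 / rate%
= 100 / 2
= 50.0

50.0 pulls


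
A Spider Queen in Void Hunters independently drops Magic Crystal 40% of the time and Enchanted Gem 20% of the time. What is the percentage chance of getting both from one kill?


For independent events, P(both) = P(A) * P(B)
= 40% * 20%
= 800 / 100 %
= 8.0%

8.0%


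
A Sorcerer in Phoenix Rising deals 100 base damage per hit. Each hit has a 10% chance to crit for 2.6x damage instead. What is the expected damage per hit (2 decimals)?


E[dmg] = base * (1 + crit_chance * (crit_mult - 1))
cc as decimal = 10/100 = 0.1
cm - 1 = 2.6 - 1 = 1.6
Bonus factor = 0.1 * 1.6 = 0.16
Total multiplier = 1 + 0.16 = 1.16
Expected damage = 100 * 1.16 = 116.00

116.00 damage


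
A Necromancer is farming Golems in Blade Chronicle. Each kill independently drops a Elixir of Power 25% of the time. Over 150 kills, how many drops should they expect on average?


Expected drops = kills * (drop_rate / 100)
= 150 * (25 / 100)
= 150 * 0.25
= 37.5

37.5 drops


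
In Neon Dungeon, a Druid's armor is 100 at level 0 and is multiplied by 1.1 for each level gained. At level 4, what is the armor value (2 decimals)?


value = base * growth^level
= 100 * 1.1^4
= 100 * 1.4641
= 146.41

146.41 armor


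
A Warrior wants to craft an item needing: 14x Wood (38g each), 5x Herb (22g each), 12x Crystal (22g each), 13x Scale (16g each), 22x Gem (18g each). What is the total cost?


Cost breakdown:
  Wood: 14 * 38 = 532
  Herb: 5 * 22 = 110
  Crystal: 12 * 22 = 264
  Scale: 13 * 16 = 208
  Gem: 22 * 18 = 396
Total = 532 + 110 + 264 + 208 + 396 = 1510

1510 gold


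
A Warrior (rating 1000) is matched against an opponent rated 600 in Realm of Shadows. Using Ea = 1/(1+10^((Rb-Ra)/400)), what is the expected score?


Elo expected score: Ea = 1/(1 + 10^((Rb-Ra)/400))
Rb - Ra = 600 - 1000 = -400
(Rb-Ra)/400 = -400/400 = -1.0
10^-1.0 = 0.1
Ea = 1/(1 + 0.1) = 1/1.1 = 0.9091

0.9091


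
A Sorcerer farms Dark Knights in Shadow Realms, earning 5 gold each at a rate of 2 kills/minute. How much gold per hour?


Gold per minute = 5 * 2 = 10
Gold per hour = 10 * 60 = 600

600 gold/hour


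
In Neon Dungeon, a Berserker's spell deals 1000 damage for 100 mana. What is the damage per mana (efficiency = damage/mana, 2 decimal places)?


Efficiency = damage / mana
= 1000 / 100
= 10.00

10.00 dmg/mana


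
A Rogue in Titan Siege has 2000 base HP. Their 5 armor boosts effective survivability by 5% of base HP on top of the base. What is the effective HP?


EHP = 2000 * (1 + 5/100)
= 2000 * (1 + 0.05)
= 2000 * 1.05
= 2100.0

2100.0 EHP


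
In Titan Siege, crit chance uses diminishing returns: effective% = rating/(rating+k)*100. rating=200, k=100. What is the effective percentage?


effective% = rating / (rating + k) * 100
= 200 / (200 + 100) * 100
= 200 / 300 * 100
= 0.666667 * 100
= 66.67%

66.67%


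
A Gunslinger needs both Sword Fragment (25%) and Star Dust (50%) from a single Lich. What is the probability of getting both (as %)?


For independent events, P(both) = P(A) * P(B)
= 25% * 50%
= 1250 / 100 %
= 12.5%

12.5%


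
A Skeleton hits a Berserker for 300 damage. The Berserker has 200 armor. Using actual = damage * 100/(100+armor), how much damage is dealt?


actual = 300 * 100 / (100 + 200)
= 300 * 100 / 300
= 30000 / 300
= 100.00

100.00 damage


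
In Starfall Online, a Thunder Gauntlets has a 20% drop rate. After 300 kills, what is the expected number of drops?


Expected drops = kills * (drop_rate / 100)
= 300 * (20 / 100)
= 300 * 0.2
= 60.0

60.0 drops


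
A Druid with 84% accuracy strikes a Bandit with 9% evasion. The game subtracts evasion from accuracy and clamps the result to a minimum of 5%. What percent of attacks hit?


accuracy - evasion = 84 - 9 = 75
Apply floor: max(75, 5) = 75
Hit chance = 75%

75%


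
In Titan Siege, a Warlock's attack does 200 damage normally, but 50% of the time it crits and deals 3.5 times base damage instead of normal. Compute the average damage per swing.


E[dmg] = base * (1 + crit_chance * (crit_mult - 1))
cc as decimal = 50/100 = 0.5
cm - 1 = 3.5 - 1 = 2.5
Bonus factor = 0.5 * 2.5 = 1.25
Total multiplier = 1 + 1.25 = 2.25
Expected damage = 200 * 2.25 = 450.00

450.00 damage


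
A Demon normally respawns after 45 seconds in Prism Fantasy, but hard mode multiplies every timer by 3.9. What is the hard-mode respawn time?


Respawn time = base * multiplier
= 45 * 3.9
= 175.5 seconds

175.5 seconds


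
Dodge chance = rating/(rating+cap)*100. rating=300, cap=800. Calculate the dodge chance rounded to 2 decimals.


dodge% = 300 / (300 + 800) * 100
= 300 / 1100 * 100
= 0.272727 * 100
= 27.27%

27.27%


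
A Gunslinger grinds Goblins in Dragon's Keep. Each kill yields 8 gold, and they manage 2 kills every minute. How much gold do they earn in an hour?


Gold per minute = 8 * 2 = 16
Gold per hour = 16 * 60 = 960

960 gold/hour


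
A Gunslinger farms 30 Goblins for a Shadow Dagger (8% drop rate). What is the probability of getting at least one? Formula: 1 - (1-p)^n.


P(at least one) = 1 - P(none) = 1 - (1-p)^n
p = 8/100 = 0.08
1 - p = 0.92
(1 - p)^30 = 0.92^30 = 0.081966
P(at least one) = 1 - 0.081966 = 0.9180

0.9180


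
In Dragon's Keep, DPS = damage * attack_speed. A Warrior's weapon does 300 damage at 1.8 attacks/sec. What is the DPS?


DPS = damage * attack_speed
= 300 * 1.8
= 540.0

540.0 DPS


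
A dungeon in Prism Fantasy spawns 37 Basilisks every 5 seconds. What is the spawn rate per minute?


Spawns per minute = count * (60 / interval)
= 37 * (60 / 5)
= 37 * 12.0
= 444.0

444.0 per minute


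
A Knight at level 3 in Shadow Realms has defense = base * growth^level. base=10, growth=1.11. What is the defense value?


value = base * growth^level
= 10 * 1.11^3
= 10 * 1.367631
= 13.68

13.68 defense


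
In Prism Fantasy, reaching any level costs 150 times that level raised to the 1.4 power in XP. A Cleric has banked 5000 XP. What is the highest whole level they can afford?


XP = 150 * level^1.4, so level = (XP / 150)^(1/1.4)
= (5000 / 150)^(1/1.4)
= 33.3333^0.7143
= 12.2397
Floor: level = 12

level 12


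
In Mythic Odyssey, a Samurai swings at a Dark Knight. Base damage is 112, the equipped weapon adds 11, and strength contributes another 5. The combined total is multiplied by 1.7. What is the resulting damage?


Sum base + weapon + str = 112 + 11 + 5 = 128
Multiply by 1.7:
128 * 1.7 = 217.6

217.6 damage


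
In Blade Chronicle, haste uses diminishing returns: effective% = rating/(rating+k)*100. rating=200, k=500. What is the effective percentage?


effective% = rating / (rating + k) * 100
= 200 / (200 + 500) * 100
= 200 / 700 * 100
= 0.285714 * 100
= 28.57%

28.57%


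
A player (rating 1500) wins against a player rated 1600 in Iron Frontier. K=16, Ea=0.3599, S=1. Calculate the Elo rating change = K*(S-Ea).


Elo update: delta = K * (S - Ea), where S = 1 (wins)
S - Ea = 1 - 0.3599 = 0.6401
Rating change = 16 * 0.6401
= 10.24

10.24 rating points


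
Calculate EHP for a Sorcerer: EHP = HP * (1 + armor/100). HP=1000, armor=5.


EHP = 1000 * (1 + 5/100)
= 1000 * (1 + 0.05)
= 1000 * 1.05
= 1050.0

1050.0 EHP


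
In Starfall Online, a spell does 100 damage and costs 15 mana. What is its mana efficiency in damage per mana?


Efficiency = damage / mana
= 100 / 15
= 6.67

6.67 dmg/mana


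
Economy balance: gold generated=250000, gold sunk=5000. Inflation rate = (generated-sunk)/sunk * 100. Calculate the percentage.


Net gold = 250000 - 5000 = 245000
Inflation rate = net / sunk * 100 = 245000 / 5000 * 100
= 49.0 * 100
= 4900.00%

4900.00%


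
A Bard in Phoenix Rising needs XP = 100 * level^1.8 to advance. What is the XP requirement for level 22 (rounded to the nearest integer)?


XP = 100 * level^1.8
Substitute level = 22:
XP = 100 * 22^1.8
= 100 * 260.832
= 26083

26083 XP


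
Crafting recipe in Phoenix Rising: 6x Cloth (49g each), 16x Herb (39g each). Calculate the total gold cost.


Cost breakdown:
  Cloth: 6 * 49 = 294
  Herb: 16 * 39 = 624
Total = 294 + 624 = 918

918 gold


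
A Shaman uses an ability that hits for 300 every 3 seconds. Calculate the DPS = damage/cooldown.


DPS = damage / cooldown
= 300 / 3
= 100.00

100.00 DPS


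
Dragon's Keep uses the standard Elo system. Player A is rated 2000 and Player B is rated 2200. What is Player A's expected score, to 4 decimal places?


Elo expected score: Ea = 1/(1 + 10^((Rb-Ra)/400))
Rb - Ra = 2200 - 2000 = 200
(Rb-Ra)/400 = 200/400 = 0.5
10^0.5 = 3.162278
Ea = 1/(1 + 3.162278) = 1/4.162278 = 0.2403

0.2403


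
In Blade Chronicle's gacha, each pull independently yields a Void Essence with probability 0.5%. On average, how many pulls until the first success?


Expected pulls for a geometric distribution = 1/p = 100 / rate%
= 100 / 0.5
= 200.0

200.0 pulls


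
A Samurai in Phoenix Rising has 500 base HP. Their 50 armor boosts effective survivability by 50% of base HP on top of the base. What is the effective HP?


EHP = 500 * (1 + 50/100)
= 500 * (1 + 0.5)
= 500 * 1.5
= 750.0

750.0 EHP


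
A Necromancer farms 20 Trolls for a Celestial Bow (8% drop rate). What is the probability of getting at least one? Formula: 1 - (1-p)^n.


P(at least one) = 1 - P(none) = 1 - (1-p)^n
p = 8/100 = 0.08
1 - p = 0.92
(1 - p)^20 = 0.92^20 = 0.188693
P(at least one) = 1 - 0.188693 = 0.8113

0.8113


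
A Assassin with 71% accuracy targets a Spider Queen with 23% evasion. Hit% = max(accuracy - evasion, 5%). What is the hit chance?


accuracy - evasion = 71 - 23 = 48
Apply floor: max(48, 5) = 48
Hit chance = 48%

48%


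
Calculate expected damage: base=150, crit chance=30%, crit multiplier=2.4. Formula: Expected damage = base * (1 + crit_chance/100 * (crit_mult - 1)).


E[dmg] = base * (1 + crit_chance * (crit_mult - 1))
cc as decimal = 30/100 = 0.3
cm - 1 = 2.4 - 1 = 1.4
Bonus factor = 0.3 * 1.4 = 0.42
Total multiplier = 1 + 0.42 = 1.42
Expected damage = 150 * 1.42 = 213.00

213.00 damage


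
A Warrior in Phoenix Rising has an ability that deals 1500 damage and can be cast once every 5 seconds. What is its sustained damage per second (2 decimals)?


DPS = damage / cooldown
= 1500 / 5
= 300.00

300.00 DPS


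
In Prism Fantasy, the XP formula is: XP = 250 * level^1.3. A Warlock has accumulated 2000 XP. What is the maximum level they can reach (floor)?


XP = 250 * level^1.3, so level = (XP / 250)^(1/1.3)
= (2000 / 250)^(1/1.3)
= 8.0^0.7692
= 4.9509
Floor: level = 4

level 4


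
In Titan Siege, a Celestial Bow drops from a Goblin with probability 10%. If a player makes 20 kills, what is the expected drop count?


Expected drops = kills * (drop_rate / 100)
= 20 * (10 / 100)
= 20 * 0.1
= 2.0

2.0 drops


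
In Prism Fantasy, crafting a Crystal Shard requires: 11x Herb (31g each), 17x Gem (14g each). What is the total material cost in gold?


Cost breakdown:
  Herb: 11 * 31 = 341
  Gem: 17 * 14 = 238
Total = 341 + 238 = 579

579 gold


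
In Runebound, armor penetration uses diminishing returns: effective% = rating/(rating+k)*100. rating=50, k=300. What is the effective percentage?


effective% = rating / (rating + k) * 100
= 50 / (50 + 300) * 100
= 50 / 350 * 100
= 0.142857 * 100
= 14.29%

14.29%


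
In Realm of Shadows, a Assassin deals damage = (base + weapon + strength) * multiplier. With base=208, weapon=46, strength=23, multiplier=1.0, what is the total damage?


Sum base + weapon + str = 208 + 46 + 23 = 277
Multiply by 1.0:
277 * 1.0 = 277.0

277.0 damage


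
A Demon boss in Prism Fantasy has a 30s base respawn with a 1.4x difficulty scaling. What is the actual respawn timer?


Respawn time = base * multiplier
= 30 * 1.4
= 42.0 seconds

42.0 seconds


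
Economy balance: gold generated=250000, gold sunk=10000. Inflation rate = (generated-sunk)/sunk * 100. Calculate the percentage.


Net gold = 250000 - 10000 = 240000
Inflation rate = net / sunk * 100 = 240000 / 10000 * 100
= 24.0 * 100
= 2400.00%

2400.00%


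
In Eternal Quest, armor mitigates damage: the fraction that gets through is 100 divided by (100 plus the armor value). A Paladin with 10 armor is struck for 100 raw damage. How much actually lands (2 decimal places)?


actual = 100 * 100 / (100 + 10)
= 100 * 100 / 110
= 10000 / 110
= 90.91

90.91 damage


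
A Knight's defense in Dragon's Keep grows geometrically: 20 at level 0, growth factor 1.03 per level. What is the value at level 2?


value = base * growth^level
= 20 * 1.03^2
= 20 * 1.0609
= 21.22

21.22 defense


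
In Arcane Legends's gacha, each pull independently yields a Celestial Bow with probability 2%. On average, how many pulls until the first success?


Expected pulls for a geometric distribution = 1/p = 100 / rate%
= 100 / 2
= 50.0

50.0 pulls


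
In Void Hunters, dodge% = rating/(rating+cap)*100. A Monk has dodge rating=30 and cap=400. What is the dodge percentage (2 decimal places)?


dodge% = 30 / (30 + 400) * 100
= 30 / 430 * 100
= 0.069767 * 100
= 6.98%

6.98%


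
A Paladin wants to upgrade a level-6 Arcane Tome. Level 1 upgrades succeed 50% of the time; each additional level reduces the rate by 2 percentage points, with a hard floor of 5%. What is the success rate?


raw_rate = 50 - 2 * (6 - 1)
= 50 - 2 * 5
= 50 - 10
= 40
Apply floor: max(40, 5) = 40%

40%


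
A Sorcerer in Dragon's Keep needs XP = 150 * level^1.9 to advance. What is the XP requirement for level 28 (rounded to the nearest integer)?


XP = 150 * level^1.9
Substitute level = 28:
XP = 150 * 28^1.9
= 150 * 561.824
= 84274

84274 XP


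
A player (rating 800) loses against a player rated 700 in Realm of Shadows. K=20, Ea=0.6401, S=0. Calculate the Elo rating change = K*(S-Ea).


Elo update: delta = K * (S - Ea), where S = 0 (loses)
S - Ea = 0 - 0.6401 = -0.6401
Rating change = 20 * -0.6401
= -12.80

-12.80 rating points


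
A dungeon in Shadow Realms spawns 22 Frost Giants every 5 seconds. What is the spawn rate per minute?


Spawns per minute = count * (60 / interval)
= 22 * (60 / 5)
= 22 * 12.0
= 264.0

264.0 per minute


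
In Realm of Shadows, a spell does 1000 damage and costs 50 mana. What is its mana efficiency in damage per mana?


Efficiency = damage / mana
= 1000 / 50
= 20.00

20.00 dmg/mana


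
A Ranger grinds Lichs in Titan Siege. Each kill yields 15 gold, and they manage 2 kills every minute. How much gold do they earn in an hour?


Gold per minute = 15 * 2 = 30
Gold per hour = 30 * 60 = 1800

1800 gold/hour


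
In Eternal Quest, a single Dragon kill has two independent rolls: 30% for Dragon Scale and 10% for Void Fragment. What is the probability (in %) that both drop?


For independent events, P(both) = P(A) * P(B)
= 30% * 10%
= 300 / 100 %
= 3.0%

3.0%


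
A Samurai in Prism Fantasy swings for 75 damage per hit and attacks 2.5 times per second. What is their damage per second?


DPS = damage * attack_speed
= 75 * 2.5
= 187.5

187.5 DPS


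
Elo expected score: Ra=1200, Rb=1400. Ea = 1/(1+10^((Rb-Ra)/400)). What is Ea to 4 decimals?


Elo expected score: Ea = 1/(1 + 10^((Rb-Ra)/400))
Rb - Ra = 1400 - 1200 = 200
(Rb-Ra)/400 = 200/400 = 0.5
10^0.5 = 3.162278
Ea = 1/(1 + 3.162278) = 1/4.162278 = 0.2403

0.2403


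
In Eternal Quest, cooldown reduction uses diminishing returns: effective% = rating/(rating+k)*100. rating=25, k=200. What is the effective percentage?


effective% = rating / (rating + k) * 100
= 25 / (25 + 200) * 100
= 25 / 225 * 100
= 0.111111 * 100
= 11.11%

11.11%


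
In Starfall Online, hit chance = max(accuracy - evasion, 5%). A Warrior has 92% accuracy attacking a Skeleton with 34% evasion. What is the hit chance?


accuracy - evasion = 92 - 34 = 58
Apply floor: max(58, 5) = 58
Hit chance = 58%

58%
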